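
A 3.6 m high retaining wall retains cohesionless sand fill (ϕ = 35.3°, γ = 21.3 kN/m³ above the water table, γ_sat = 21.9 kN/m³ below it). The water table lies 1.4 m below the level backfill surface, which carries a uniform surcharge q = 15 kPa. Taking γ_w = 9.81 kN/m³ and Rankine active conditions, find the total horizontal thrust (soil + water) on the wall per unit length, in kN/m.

69.2 kN/m

K_a = tan²(45° − φ/2) = 0.2675.
γ' = 21.9 − 9.81 = 12.09 kN/m³. h₂ = H − d_w = 2.2 m.
σ'_h: at surface K_a·q = 4.013; at WT K_a(q+γd_w) = 11.99; at base K_a(q+γd_w+γ'h₂) = 19.11 kPa.
P₁ = ½(4.013+11.99)×1.4 = 11.20; P₂ = ½(11.99+19.11)×2.2 = 34.21; P_w = ½γ_w h₂² = 23.74.
Total = 11.20+34.21+23.74 = 69.15 kN/m.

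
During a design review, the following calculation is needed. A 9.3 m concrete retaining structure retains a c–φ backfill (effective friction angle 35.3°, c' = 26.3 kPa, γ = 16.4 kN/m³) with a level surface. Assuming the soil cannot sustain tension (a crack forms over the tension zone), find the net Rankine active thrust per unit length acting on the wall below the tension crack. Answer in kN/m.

K_a = 0.2675; √K_a = 0.5172.
Tension-crack depth z_c = 2c/(γ√K_a) = 2×26.3/(16.4×0.5172) = 6.201 m.
σ_a at base = K_a γ H − 2c√K_a = 0.2675×16.4×9.3 − 2×26.3×0.5172 = 13.60 kPa.
P_a = ½ × 13.60 × (H − z_c) = 0.5×13.60×3.099 = 21.07 kN/m.

21.1 kN/m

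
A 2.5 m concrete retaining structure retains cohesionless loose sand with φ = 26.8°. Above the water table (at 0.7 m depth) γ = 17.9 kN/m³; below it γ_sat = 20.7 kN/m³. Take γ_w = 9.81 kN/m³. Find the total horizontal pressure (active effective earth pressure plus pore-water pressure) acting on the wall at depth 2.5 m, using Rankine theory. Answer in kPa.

29.8 kPa

K_a = (1 − sin φ)/(1 + sin φ) = 0.3785.
γ' = 20.7 − 9.81 = 10.89 kN/m³.
Effective vertical stress at 2.5 m: σ'_v = 17.9×0.7 + 10.89×1.80 = 32.13 kPa.
σ'_h = K_a σ'_v = 0.3785 × 32.13 = 12.16 kPa; u = γ_w × 1.80 = 17.66 kPa.
Total σ_h = 12.16 + 17.66 = 29.82 kPa.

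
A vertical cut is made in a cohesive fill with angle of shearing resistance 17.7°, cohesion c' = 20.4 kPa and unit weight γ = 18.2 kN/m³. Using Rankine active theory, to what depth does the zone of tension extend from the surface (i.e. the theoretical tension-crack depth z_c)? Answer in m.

3.07 m

K_a = tan²(45° − 17.7°/2) = 0.5337; √K_a = 0.7306.
The active pressure is zero where K_a γ z = 2c√K_a, so z_c = 2c/(γ√K_a) = 2×20.4/(18.2×0.7306) = 3.069 m.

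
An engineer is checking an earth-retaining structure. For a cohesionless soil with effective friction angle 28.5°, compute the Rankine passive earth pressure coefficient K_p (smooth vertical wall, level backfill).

K_p = (1 + sin φ)/(1 − sin φ) = tan²(45° + 28.5°/2) = 2.825.

2.83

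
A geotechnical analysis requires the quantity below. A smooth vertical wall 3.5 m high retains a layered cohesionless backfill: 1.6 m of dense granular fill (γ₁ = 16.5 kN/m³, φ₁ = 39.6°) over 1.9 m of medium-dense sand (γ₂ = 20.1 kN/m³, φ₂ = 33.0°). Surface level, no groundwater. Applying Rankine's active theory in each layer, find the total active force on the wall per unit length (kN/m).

K_a1 = tan²(45°−39.6°/2) = 0.2214; K_a2 = tan²(45°−33.0°/2) = 0.2948.
Layer 1: σ at base = K_a1 γ₁ h₁ = 5.846 kPa; P₁ = ½×5.846×1.6 = 4.677.
Layer 2: σ_v at top = γ₁h₁ = 26.40; σ_h top = K_a2×26.40 = 7.783; σ_h base = K_a2×(26.40+20.1×1.9) = 19.04.
P₂ = ½(7.783+19.04)×1.9 = 25.48. Total P_a = 4.677+25.48 = 30.16 kN/m.

30.2 kN/m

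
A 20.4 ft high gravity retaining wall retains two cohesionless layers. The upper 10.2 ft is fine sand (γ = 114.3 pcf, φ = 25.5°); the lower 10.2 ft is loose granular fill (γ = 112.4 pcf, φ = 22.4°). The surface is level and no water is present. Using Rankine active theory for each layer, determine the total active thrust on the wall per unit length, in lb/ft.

K_a1 = tan²(45°−25.5°/2) = 0.3981; K_a2 = tan²(45°−22.4°/2) = 0.4482.
Layer 1: σ at base = K_a1 γ₁ h₁ = 464.1 psf; P₁ = ½×464.1×10.2 = 2367.
Layer 2: σ_v at top = γ₁h₁ = 1166; σ_h top = K_a2×1166 = 522.5; σ_h base = K_a2×(1166+112.4×10.2) = 1036.
P₂ = ½(522.5+1036)×10.2 = 7950. Total P_a = 2367+7950 = 10320 lb/ft.

10300 lb/ft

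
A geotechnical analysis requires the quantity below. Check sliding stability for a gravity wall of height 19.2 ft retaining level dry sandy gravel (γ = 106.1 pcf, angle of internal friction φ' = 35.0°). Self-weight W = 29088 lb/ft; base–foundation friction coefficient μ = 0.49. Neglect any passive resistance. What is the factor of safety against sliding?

2.69

K_a = tan²(45° − 35.0°/2) = 0.2710.
P_a = ½K_aγH² = 0.5×0.2710×106.1×19.2² = 5300 lb/ft, acting at H/3 = 6.400 ft above the base.
FS_sliding = μW / P_a = 0.49×29088 / 5300 = 2.689.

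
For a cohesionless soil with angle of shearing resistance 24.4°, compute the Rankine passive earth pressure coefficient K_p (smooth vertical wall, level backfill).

K_p = (1 + sin φ)/(1 − sin φ) = tan²(45° + 24.4°/2) = 2.408.

2.41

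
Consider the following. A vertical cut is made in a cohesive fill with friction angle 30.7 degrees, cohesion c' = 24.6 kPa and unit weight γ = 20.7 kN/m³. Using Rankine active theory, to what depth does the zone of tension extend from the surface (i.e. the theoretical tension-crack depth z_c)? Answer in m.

4.18 m

K_a = tan²(45° − 30.7°/2) = 0.3240; √K_a = 0.5692.
The active pressure is zero where K_a γ z = 2c√K_a, so z_c = 2c/(γ√K_a) = 2×24.6/(20.7×0.5692) = 4.175 m.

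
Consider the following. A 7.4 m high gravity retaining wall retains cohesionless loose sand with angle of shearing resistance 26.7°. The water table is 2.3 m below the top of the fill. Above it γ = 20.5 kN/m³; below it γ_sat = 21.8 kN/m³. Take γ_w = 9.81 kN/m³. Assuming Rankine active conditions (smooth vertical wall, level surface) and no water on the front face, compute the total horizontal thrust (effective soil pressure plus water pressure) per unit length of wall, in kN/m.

K_a = tan²(45° − φ/2) = 0.3800.
γ' = 21.8 − 9.81 = 11.99 kN/m³. Depth below WT = 5.1 m.
σ'_h at WT = K_a γ d_w = 17.92 kPa; at base = 17.92 + K_a γ' × 5.1 = 41.15 kPa.
P₁ (0–2.3 m) = ½×17.92×2.3 = 20.60. P₂ (2.3–7.4 m) = ½(17.92+41.15)×5.1 = 150.6.
P_w = ½ γ_w h₂² = 0.5×9.81×5.1² = 127.6. Total = 20.60+150.6+127.6 = 298.8 kN/m.

299 kN/m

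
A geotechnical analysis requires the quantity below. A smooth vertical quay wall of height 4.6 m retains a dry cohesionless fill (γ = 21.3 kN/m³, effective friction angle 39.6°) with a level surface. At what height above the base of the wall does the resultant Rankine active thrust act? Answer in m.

1.53 m

K_a = 0.2214.
The pressure distribution is triangular, so the resultant acts at H/3 above the base = 4.6/3 = 1.533 m.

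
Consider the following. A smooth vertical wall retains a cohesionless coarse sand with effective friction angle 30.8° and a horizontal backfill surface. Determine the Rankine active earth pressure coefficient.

K_a = (1 − sin φ)/(1 + sin φ) = (1 − sin 30.8°)/(1 + sin 30.8°) = 0.3227.

0.323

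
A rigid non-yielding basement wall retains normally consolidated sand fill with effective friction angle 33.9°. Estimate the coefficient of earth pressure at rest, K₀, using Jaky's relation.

K₀ = 1 − sin φ' = 1 − sin 33.9° = 0.4423.

0.442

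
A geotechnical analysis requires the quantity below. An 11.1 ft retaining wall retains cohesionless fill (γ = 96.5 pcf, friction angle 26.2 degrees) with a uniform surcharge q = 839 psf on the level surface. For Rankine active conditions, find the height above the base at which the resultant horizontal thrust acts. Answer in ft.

4.83 ft

K_a = 0.3874.
Triangular part P₁ = ½K_aγH² = 2303 at H/3 = 3.700 ft; rectangular part P₂ = K_a q H = 3608 at H/2 = 5.550 ft.
ȳ = (P₁·3.700 + P₂·5.550)/(P₁+P₂) = 4.829 ft.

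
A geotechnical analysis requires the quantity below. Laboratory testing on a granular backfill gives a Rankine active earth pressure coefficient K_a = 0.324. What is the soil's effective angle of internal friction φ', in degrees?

30.7°

K_a = tan²(45° − φ/2) ⇒ 45° − φ/2 = arctan(√0.324) = 29.65°.
φ = 2(45° − 29.65°) = 30.70°.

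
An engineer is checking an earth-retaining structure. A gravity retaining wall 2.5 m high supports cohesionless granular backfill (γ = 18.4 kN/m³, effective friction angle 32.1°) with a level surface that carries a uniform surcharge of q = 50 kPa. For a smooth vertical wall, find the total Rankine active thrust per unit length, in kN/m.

K_a = tan²(45° − φ/2) = 0.3060.
Soil triangle: ½ K_a γ H² = 0.5×0.3060×18.4×2.5² = 17.59 kN/m.
Surcharge rectangle: K_a q H = 0.3060×50×2.5 = 38.25 kN/m.
Total = 17.59 + 38.25 = 55.84 kN/m.

55.8 kN/m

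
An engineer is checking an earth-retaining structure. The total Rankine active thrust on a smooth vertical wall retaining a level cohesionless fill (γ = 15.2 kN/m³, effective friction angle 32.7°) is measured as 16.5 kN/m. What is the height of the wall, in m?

K_a = 0.2985. P_a = ½ K_a γ H² ⇒ H = √(2P_a/(K_a γ)).
H = √(2×16.5/(0.2985×15.2)) = 2.697 m.

2.70 m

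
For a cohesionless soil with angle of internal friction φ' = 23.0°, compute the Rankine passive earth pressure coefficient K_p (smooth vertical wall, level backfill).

2.28

K_p = (1 + sin φ)/(1 − sin φ) = tan²(45° + 23.0°/2) = 2.283.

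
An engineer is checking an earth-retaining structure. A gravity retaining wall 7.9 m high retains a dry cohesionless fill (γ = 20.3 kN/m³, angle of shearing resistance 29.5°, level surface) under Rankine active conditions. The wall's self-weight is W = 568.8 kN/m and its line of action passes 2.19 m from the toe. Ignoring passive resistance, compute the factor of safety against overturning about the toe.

2.20

K_a = tan²(45° − 29.5°/2) = 0.3401.
P_a = ½K_aγH² = 0.5×0.3401×20.3×7.9² = 215.4 kN/m, acting at H/3 = 2.633 m above the base.
Overturning moment M_o = P_a × H/3 = 215.4 × 2.633 = 567.3.
Resisting moment M_r = W × 2.19 = 568.8 × 2.19 = 1246.
FS_overturning = M_r/M_o = 1246/567.3 = 2.196.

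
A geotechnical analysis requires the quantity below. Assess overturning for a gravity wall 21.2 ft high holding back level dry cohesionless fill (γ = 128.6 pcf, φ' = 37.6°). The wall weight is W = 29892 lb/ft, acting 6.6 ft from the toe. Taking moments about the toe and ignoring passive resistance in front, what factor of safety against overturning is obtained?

3.99

K_a = tan²(45° − 37.6°/2) = 0.2421.
P_a = ½K_aγH² = 0.5×0.2421×128.6×21.2² = 6997 lb/ft, acting at H/3 = 7.067 ft above the base.
Overturning moment M_o = P_a × H/3 = 6997 × 7.067 = 49450.
Resisting moment M_r = W × 6.6 = 29892 × 6.6 = 197300.
FS_overturning = M_r/M_o = 197300/49450 = 3.990.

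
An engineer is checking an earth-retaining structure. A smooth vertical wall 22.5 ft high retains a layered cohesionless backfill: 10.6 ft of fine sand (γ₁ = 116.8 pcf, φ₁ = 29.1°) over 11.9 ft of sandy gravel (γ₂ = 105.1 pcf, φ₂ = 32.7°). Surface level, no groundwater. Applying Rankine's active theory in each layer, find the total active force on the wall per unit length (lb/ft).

8890 lb/ft

K_a1 = tan²(45°−29.1°/2) = 0.3456; K_a2 = tan²(45°−32.7°/2) = 0.2985.
Layer 1: σ at base = K_a1 γ₁ h₁ = 427.9 psf; P₁ = ½×427.9×10.6 = 2268.
Layer 2: σ_v at top = γ₁h₁ = 1238; σ_h top = K_a2×1238 = 369.6; σ_h base = K_a2×(1238+105.1×11.9) = 742.9.
P₂ = ½(369.6+742.9)×11.9 = 6619. Total P_a = 2268+6619 = 8887 lb/ft.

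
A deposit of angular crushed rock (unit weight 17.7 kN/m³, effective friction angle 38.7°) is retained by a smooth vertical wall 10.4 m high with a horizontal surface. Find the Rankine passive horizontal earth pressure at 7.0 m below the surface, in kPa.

537 kPa

K_p = (1 + sin φ)/(1 − sin φ) = 4.337.
σ_h = K_p γ z = 4.337 × 17.7 × 7.0 = 537.3 kPa.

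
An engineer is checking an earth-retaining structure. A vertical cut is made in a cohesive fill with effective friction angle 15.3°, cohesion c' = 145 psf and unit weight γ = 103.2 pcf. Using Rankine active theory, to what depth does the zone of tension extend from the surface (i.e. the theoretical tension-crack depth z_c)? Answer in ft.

3.68 ft

K_a = tan²(45° − 15.3°/2) = 0.5824; √K_a = 0.7632.
The active pressure is zero where K_a γ z = 2c√K_a, so z_c = 2c/(γ√K_a) = 2×145/(103.2×0.7632) = 3.682 ft.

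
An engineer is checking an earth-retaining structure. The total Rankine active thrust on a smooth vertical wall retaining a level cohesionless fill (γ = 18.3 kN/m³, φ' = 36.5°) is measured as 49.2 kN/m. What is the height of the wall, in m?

K_a = 0.2541. P_a = ½ K_a γ H² ⇒ H = √(2P_a/(K_a γ)).
H = √(2×49.2/(0.2541×18.3)) = 4.601 m.

4.60 m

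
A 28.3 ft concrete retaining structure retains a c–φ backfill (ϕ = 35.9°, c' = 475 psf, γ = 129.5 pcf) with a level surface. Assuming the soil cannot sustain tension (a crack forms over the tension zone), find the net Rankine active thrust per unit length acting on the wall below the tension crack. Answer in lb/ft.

K_a = 0.2607; √K_a = 0.5106.
Tension-crack depth z_c = 2c/(γ√K_a) = 2×475/(129.5×0.5106) = 14.37 ft.
σ_a at base = K_a γ H − 2c√K_a = 0.2607×129.5×28.3 − 2×475×0.5106 = 470.5 psf.
P_a = ½ × 470.5 × (H − z_c) = 0.5×470.5×13.93 = 3278 lb/ft.

3280 lb/ft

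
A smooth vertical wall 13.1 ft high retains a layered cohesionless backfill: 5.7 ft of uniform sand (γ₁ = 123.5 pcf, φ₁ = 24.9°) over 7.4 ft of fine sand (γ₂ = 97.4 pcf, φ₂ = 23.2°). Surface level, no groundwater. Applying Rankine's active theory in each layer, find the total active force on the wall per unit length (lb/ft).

K_a1 = tan²(45°−24.9°/2) = 0.4074; K_a2 = tan²(45°−23.2°/2) = 0.4348.
Layer 1: σ at base = K_a1 γ₁ h₁ = 286.8 psf; P₁ = ½×286.8×5.7 = 817.4.
Layer 2: σ_v at top = γ₁h₁ = 704.0; σ_h top = K_a2×704.0 = 306.1; σ_h base = K_a2×(704.0+97.4×7.4) = 619.4.
P₂ = ½(306.1+619.4)×7.4 = 3424. Total P_a = 817.4+3424 = 4242 lb/ft.

4240 lb/ft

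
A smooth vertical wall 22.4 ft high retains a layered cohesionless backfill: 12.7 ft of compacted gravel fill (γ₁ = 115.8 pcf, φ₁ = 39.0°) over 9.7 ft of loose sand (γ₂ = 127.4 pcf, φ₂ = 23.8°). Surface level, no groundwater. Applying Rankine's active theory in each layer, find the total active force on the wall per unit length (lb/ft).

10700 lb/ft

K_a1 = tan²(45°−39.0°/2) = 0.2275; K_a2 = tan²(45°−23.8°/2) = 0.4250.
Layer 1: σ at base = K_a1 γ₁ h₁ = 334.6 psf; P₁ = ½×334.6×12.7 = 2125.
Layer 2: σ_v at top = γ₁h₁ = 1471; σ_h top = K_a2×1471 = 625.0; σ_h base = K_a2×(1471+127.4×9.7) = 1150.
P₂ = ½(625.0+1150)×9.7 = 8609. Total P_a = 2125+8609 = 10730 lb/ft.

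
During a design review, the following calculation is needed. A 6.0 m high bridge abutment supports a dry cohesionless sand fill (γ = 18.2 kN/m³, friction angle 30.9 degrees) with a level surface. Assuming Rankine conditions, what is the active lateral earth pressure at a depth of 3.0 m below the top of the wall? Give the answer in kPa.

17.5 kPa

K_a = (1 − sin φ)/(1 + sin φ) = 0.3214.
σ_h = K_a γ z = 0.3214 × 18.2 × 3.0 = 17.55 kPa.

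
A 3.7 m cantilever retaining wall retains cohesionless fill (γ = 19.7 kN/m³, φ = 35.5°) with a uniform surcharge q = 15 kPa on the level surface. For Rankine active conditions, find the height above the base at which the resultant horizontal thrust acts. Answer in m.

1.41 m

K_a = 0.2653.
Triangular part P₁ = ½K_aγH² = 35.77 at H/3 = 1.233 m; rectangular part P₂ = K_a q H = 14.72 at H/2 = 1.850 m.
ȳ = (P₁·1.233 + P₂·1.850)/(P₁+P₂) = 1.413 m.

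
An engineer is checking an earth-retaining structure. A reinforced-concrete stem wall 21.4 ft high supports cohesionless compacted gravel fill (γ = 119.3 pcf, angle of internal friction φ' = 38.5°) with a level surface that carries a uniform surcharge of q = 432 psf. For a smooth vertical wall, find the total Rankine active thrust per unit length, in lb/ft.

K_a = tan²(45° − φ/2) = 0.2327.
Soil triangle: ½ K_a γ H² = 0.5×0.2327×119.3×21.4² = 6355 lb/ft.
Surcharge rectangle: K_a q H = 0.2327×432×21.4 = 2151 lb/ft.
Total = 6355 + 2151 = 8506 lb/ft.

8510 lb/ft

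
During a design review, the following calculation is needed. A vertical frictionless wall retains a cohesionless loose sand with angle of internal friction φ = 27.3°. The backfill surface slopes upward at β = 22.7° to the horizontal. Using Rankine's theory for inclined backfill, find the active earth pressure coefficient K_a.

K_a = cos β · (cos β − √(cos²β − cos²φ)) / (cos β + √(cos²β − cos²φ)).
cos β = 0.9225, cos φ = 0.8886, √(cos²β − cos²φ) = 0.2479.
K_a = 0.9225 × (0.9225 − 0.2479)/(0.9225 + 0.2479) = 0.5318.

0.532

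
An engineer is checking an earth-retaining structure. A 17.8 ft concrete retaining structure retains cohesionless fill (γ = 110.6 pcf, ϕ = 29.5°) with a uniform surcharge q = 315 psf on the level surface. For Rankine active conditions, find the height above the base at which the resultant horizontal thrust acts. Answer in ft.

K_a = 0.3401.
Triangular part P₁ = ½K_aγH² = 5959 at H/3 = 5.933 ft; rectangular part P₂ = K_a q H = 1907 at H/2 = 8.900 ft.
ȳ = (P₁·5.933 + P₂·8.900)/(P₁+P₂) = 6.653 ft.

6.65 ft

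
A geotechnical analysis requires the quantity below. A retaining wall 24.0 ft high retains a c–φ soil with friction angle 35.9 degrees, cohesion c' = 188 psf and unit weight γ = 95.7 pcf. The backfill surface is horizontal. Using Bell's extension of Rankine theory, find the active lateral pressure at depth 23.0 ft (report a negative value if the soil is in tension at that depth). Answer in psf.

K_a = (1 − sin φ)/(1 + sin φ) = 0.2607.
σ_a = K_a γ z − 2c√K_a = 0.2607×95.7×23.0 − 2×188×0.5106 = 381.9 psf.

382 psf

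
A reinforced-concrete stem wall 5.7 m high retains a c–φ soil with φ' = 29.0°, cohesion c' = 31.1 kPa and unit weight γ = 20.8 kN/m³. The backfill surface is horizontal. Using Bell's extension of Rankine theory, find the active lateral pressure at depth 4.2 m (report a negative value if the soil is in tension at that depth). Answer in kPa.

-6.33 kPa

K_a = (1 − sin φ)/(1 + sin φ) = 0.3470.
σ_a = K_a γ z − 2c√K_a = 0.3470×20.8×4.2 − 2×31.1×0.5890 = -6.327 kPa.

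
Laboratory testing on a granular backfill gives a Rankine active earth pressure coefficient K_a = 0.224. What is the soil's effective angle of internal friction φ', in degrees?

K_a = tan²(45° − φ/2) ⇒ 45° − φ/2 = arctan(√0.224) = 25.33°.
φ = 2(45° − 25.33°) = 39.34°.

39.3°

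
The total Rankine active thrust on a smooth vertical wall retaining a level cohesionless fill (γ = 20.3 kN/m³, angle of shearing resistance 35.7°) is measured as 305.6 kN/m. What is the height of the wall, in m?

K_a = 0.2630. P_a = ½ K_a γ H² ⇒ H = √(2P_a/(K_a γ)).
H = √(2×305.6/(0.2630×20.3)) = 10.70 m.

10.7 m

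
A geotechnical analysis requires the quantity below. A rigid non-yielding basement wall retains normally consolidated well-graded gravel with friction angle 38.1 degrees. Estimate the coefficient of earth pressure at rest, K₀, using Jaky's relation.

0.383

K₀ = 1 − sin φ' = 1 − sin 38.1° = 0.3830.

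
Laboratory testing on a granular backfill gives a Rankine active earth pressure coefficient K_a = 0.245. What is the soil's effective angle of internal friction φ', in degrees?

37.3°

K_a = tan²(45° − φ/2) ⇒ 45° − φ/2 = arctan(√0.245) = 26.33°.
φ = 2(45° − 26.33°) = 37.33°.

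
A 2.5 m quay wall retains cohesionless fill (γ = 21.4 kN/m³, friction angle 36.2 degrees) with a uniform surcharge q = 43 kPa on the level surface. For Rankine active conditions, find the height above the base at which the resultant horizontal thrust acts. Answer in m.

K_a = 0.2574.
Triangular part P₁ = ½K_aγH² = 17.21 at H/3 = 0.8333 m; rectangular part P₂ = K_a q H = 27.67 at H/2 = 1.250 m.
ȳ = (P₁·0.8333 + P₂·1.250)/(P₁+P₂) = 1.090 m.

1.09 m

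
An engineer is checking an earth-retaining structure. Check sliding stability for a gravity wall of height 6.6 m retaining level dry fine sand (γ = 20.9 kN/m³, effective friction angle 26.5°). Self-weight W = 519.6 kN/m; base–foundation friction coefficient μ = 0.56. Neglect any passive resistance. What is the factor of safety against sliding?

K_a = tan²(45° − 26.5°/2) = 0.3829.
P_a = ½K_aγH² = 0.5×0.3829×20.9×6.6² = 174.3 kN/m, acting at H/3 = 2.200 m above the base.
FS_sliding = μW / P_a = 0.56×519.6 / 174.3 = 1.669.

1.67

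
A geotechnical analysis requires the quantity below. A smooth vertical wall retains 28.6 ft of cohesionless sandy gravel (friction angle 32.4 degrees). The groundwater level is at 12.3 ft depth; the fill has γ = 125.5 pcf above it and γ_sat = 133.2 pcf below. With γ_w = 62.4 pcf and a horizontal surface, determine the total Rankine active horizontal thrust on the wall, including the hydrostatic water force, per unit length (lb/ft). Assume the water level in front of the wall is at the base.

21600 lb/ft

K_a = tan²(45° − φ/2) = 0.3022.
γ' = 133.2 − 62.4 = 70.80 pcf. Depth below WT = 16.3 ft.
σ'_h at WT = K_a γ d_w = 466.5 psf; at base = 466.5 + K_a γ' × 16.3 = 815.3 psf.
P₁ (0–12.3 ft) = ½×466.5×12.3 = 2869. P₂ (12.3–28.6 ft) = ½(466.5+815.3)×16.3 = 10450.
P_w = ½ γ_w h₂² = 0.5×62.4×16.3² = 8290. Total = 2869+10450+8290 = 21610 lb/ft.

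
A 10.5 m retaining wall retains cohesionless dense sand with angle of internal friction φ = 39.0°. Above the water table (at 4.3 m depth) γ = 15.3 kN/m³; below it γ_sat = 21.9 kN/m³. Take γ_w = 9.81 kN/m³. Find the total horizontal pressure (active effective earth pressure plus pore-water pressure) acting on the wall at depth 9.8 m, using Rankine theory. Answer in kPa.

K_a = (1 − sin φ)/(1 + sin φ) = 0.2275.
γ' = 21.9 − 9.81 = 12.09 kN/m³.
Effective vertical stress at 9.8 m: σ'_v = 15.3×4.3 + 12.09×5.50 = 132.3 kPa.
σ'_h = K_a σ'_v = 0.2275 × 132.3 = 30.10 kPa; u = γ_w × 5.50 = 53.96 kPa.
Total σ_h = 30.10 + 53.96 = 84.05 kPa.

84.1 kPa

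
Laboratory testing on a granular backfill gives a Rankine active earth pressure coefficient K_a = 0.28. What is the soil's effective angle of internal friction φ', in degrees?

K_a = tan²(45° − φ/2) ⇒ 45° − φ/2 = arctan(√0.28) = 27.89°.
φ = 2(45° − 27.89°) = 34.23°.

34.2°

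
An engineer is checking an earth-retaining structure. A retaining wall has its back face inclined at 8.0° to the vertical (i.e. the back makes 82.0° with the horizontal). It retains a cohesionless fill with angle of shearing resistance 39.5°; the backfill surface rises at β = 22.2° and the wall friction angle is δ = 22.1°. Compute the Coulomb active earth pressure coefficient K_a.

K_a = sin²(α+φ) / [sin²α · sin(α−δ) · (1 + √{sin(φ+δ)sin(φ−β) / (sin(α−δ)sin(α+β))})²].
With α = 82.0°, φ = 39.5°, δ = 22.1°, β = 22.2°: K_a = 0.3528.

0.353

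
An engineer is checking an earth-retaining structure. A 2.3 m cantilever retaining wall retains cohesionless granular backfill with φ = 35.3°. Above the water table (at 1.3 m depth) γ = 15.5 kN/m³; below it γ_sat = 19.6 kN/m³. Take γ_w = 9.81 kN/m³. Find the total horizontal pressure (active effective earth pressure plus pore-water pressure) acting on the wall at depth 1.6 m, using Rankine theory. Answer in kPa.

9.12 kPa

K_a = (1 − sin φ)/(1 + sin φ) = 0.2675.
γ' = 19.6 − 9.81 = 9.790 kN/m³.
Effective vertical stress at 1.6 m: σ'_v = 15.5×1.3 + 9.790×0.300 = 23.09 kPa.
σ'_h = K_a σ'_v = 0.2675 × 23.09 = 6.177 kPa; u = γ_w × 0.300 = 2.943 kPa.
Total σ_h = 6.177 + 2.943 = 9.120 kPa.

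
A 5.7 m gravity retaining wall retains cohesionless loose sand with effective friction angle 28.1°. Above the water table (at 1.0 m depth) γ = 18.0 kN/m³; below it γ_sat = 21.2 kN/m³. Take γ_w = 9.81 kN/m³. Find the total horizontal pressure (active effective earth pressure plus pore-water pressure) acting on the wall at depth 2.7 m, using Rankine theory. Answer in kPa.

30.1 kPa

K_a = (1 − sin φ)/(1 + sin φ) = 0.3596.
γ' = 21.2 − 9.81 = 11.39 kN/m³.
Effective vertical stress at 2.7 m: σ'_v = 18.0×1.0 + 11.39×1.70 = 37.36 kPa.
σ'_h = K_a σ'_v = 0.3596 × 37.36 = 13.44 kPa; u = γ_w × 1.70 = 16.68 kPa.
Total σ_h = 13.44 + 16.68 = 30.11 kPa.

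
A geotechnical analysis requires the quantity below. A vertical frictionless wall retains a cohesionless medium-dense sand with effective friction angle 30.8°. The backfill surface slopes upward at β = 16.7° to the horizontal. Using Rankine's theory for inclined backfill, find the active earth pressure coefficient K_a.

0.370

K_a = cos β · (cos β − √(cos²β − cos²φ)) / (cos β + √(cos²β − cos²φ)).
cos β = 0.9578, cos φ = 0.8590, √(cos²β − cos²φ) = 0.4238.
K_a = 0.9578 × (0.9578 − 0.4238)/(0.9578 + 0.4238) = 0.3702.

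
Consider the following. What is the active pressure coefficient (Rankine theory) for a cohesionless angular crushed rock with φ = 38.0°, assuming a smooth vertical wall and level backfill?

0.238

K_a = tan²(45° − φ/2) = tan²(26.00°) = 0.2379.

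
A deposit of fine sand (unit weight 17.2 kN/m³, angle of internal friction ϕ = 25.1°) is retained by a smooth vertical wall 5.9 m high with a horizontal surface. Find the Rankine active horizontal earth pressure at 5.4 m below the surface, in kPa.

37.6 kPa

K_a = (1 − sin φ)/(1 + sin φ) = 0.4043.
σ_h = K_a γ z = 0.4043 × 17.2 × 5.4 = 37.55 kPa.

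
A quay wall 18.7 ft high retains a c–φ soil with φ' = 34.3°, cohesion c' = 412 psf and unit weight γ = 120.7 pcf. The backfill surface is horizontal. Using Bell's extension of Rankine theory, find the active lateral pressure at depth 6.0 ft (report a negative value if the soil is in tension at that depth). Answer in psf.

-233 psf

K_a = (1 − sin φ)/(1 + sin φ) = 0.2792.
σ_a = K_a γ z − 2c√K_a = 0.2792×120.7×6.0 − 2×412×0.5284 = -233.2 psf.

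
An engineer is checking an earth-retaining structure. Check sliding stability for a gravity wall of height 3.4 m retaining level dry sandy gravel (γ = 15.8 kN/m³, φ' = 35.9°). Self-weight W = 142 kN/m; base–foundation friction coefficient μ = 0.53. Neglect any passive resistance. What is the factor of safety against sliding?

3.16

K_a = tan²(45° − 35.9°/2) = 0.2607.
P_a = ½K_aγH² = 0.5×0.2607×15.8×3.4² = 23.81 kN/m, acting at H/3 = 1.133 m above the base.
FS_sliding = μW / P_a = 0.53×142 / 23.81 = 3.161.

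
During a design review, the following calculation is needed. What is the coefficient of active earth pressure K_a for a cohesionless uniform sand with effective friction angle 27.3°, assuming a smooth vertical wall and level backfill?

0.371

K_a = tan²(45° − φ/2) = tan²(31.35°) = 0.3711.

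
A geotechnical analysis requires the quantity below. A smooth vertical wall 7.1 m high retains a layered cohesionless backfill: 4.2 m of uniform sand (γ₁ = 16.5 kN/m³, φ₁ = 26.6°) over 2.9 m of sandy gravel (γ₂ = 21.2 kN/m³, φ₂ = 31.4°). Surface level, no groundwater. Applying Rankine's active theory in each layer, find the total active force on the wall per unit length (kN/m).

147 kN/m

K_a1 = tan²(45°−26.6°/2) = 0.3814; K_a2 = tan²(45°−31.4°/2) = 0.3149.
Layer 1: σ at base = K_a1 γ₁ h₁ = 26.43 kPa; P₁ = ½×26.43×4.2 = 55.51.
Layer 2: σ_v at top = γ₁h₁ = 69.30; σ_h top = K_a2×69.30 = 21.82; σ_h base = K_a2×(69.30+21.2×2.9) = 41.18.
P₂ = ½(21.82+41.18)×2.9 = 91.36. Total P_a = 55.51+91.36 = 146.9 kN/m.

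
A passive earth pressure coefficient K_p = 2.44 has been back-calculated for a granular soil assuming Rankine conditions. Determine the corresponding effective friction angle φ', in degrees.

K_p = (1+sin φ)/(1−sin φ) ⇒ sin φ = (K_p − 1)/(K_p + 1) = 0.4186.
φ = arcsin(0.4186) = 24.75°.

24.7°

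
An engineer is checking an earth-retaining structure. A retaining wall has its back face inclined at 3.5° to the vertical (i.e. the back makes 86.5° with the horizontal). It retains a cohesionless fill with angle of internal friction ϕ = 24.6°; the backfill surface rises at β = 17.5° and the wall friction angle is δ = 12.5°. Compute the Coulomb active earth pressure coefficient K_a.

0.552

K_a = sin²(α+φ) / [sin²α · sin(α−δ) · (1 + √{sin(φ+δ)sin(φ−β) / (sin(α−δ)sin(α+β))})²].
With α = 86.5°, φ = 24.6°, δ = 12.5°, β = 17.5°: K_a = 0.5524.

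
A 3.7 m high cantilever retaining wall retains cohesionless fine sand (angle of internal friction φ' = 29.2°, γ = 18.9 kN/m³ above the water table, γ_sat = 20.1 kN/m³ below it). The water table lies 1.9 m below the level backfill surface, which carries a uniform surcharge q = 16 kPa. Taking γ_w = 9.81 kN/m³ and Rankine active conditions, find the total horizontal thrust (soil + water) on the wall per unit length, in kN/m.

76.0 kN/m

K_a = tan²(45° − φ/2) = 0.3442.
γ' = 20.1 − 9.81 = 10.29 kN/m³. h₂ = H − d_w = 1.8 m.
σ'_h: at surface K_a·q = 5.507; at WT K_a(q+γd_w) = 17.87; at base K_a(q+γd_w+γ'h₂) = 24.24 kPa.
P₁ = ½(5.507+17.87)×1.9 = 22.21; P₂ = ½(17.87+24.24)×1.8 = 37.90; P_w = ½γ_w h₂² = 15.89.
Total = 22.21+37.90+15.89 = 76.00 kN/m.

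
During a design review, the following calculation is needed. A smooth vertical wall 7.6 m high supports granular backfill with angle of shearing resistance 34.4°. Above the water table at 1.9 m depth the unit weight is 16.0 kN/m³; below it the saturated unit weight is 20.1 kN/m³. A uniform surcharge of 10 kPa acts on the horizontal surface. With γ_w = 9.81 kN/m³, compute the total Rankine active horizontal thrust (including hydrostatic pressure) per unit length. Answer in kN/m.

283 kN/m

K_a = tan²(45° − φ/2) = 0.2780.
γ' = 20.1 − 9.81 = 10.29 kN/m³. h₂ = H − d_w = 5.7 m.
σ'_h: at surface K_a·q = 2.780; at WT K_a(q+γd_w) = 11.23; at base K_a(q+γd_w+γ'h₂) = 27.53 kPa.
P₁ = ½(2.780+11.23)×1.9 = 13.31; P₂ = ½(11.23+27.53)×5.7 = 110.5; P_w = ½γ_w h₂² = 159.4.
Total = 13.31+110.5+159.4 = 283.2 kN/m.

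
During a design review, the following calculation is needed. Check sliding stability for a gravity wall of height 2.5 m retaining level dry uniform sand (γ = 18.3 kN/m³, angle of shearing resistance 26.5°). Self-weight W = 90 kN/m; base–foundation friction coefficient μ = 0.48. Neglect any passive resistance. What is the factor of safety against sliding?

1.97

K_a = tan²(45° − 26.5°/2) = 0.3829.
P_a = ½K_aγH² = 0.5×0.3829×18.3×2.5² = 21.90 kN/m, acting at H/3 = 0.8333 m above the base.
FS_sliding = μW / P_a = 0.48×90 / 21.90 = 1.973.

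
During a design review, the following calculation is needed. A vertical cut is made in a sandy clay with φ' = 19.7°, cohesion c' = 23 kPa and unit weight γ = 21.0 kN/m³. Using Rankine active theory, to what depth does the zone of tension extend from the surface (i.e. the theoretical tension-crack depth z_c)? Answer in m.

3.11 m

K_a = tan²(45° − 19.7°/2) = 0.4958; √K_a = 0.7041.
The active pressure is zero where K_a γ z = 2c√K_a, so z_c = 2c/(γ√K_a) = 2×23/(21.0×0.7041) = 3.111 m.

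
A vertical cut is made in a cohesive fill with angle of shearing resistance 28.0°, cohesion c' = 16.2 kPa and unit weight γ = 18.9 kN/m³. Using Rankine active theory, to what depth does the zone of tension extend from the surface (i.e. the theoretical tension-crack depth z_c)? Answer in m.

K_a = tan²(45° − 28.0°/2) = 0.3610; √K_a = 0.6009.
The active pressure is zero where K_a γ z = 2c√K_a, so z_c = 2c/(γ√K_a) = 2×16.2/(18.9×0.6009) = 2.853 m.

2.85 m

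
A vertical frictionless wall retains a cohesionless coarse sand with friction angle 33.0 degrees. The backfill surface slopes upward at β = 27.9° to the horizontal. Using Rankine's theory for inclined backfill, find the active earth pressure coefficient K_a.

K_a = cos β · (cos β − √(cos²β − cos²φ)) / (cos β + √(cos²β − cos²φ)).
cos β = 0.8838, cos φ = 0.8387, √(cos²β − cos²φ) = 0.2787.
K_a = 0.8838 × (0.8838 − 0.2787)/(0.8838 + 0.2787) = 0.4600.

0.460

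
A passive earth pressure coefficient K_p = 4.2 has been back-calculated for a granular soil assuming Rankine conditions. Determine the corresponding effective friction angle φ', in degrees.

K_p = (1+sin φ)/(1−sin φ) ⇒ sin φ = (K_p − 1)/(K_p + 1) = 0.6154.
φ = arcsin(0.6154) = 37.98°.

38.0°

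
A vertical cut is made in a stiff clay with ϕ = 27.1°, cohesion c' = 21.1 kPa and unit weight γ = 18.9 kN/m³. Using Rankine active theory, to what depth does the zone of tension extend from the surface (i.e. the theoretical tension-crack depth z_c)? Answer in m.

3.65 m

K_a = tan²(45° − 27.1°/2) = 0.3741; √K_a = 0.6116.
The active pressure is zero where K_a γ z = 2c√K_a, so z_c = 2c/(γ√K_a) = 2×21.1/(18.9×0.6116) = 3.651 m.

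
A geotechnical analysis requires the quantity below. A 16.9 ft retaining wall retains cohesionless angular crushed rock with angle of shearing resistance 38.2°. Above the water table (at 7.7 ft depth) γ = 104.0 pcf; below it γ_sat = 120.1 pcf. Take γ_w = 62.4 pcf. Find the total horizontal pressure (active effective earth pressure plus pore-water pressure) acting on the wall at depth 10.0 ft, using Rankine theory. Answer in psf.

364 psf

K_a = (1 − sin φ)/(1 + sin φ) = 0.2358.
γ' = 120.1 − 62.4 = 57.70 pcf.
Effective vertical stress at 10.0 ft: σ'_v = 104.0×7.7 + 57.70×2.30 = 933.5 psf.
σ'_h = K_a σ'_v = 0.2358 × 933.5 = 220.1 psf; u = γ_w × 2.30 = 143.5 psf.
Total σ_h = 220.1 + 143.5 = 363.6 psf.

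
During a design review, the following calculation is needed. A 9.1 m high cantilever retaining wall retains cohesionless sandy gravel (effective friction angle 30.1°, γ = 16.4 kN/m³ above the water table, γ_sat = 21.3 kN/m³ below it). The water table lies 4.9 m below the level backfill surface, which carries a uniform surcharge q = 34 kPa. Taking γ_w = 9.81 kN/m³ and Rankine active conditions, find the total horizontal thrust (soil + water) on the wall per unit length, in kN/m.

400 kN/m

K_a = tan²(45° − φ/2) = 0.3320.
γ' = 21.3 − 9.81 = 11.49 kN/m³. h₂ = H − d_w = 4.2 m.
σ'_h: at surface K_a·q = 11.29; at WT K_a(q+γd_w) = 37.97; at base K_a(q+γd_w+γ'h₂) = 53.99 kPa.
P₁ = ½(11.29+37.97)×4.9 = 120.7; P₂ = ½(37.97+53.99)×4.2 = 193.1; P_w = ½γ_w h₂² = 86.52.
Total = 120.7+193.1+86.52 = 400.3 kN/m.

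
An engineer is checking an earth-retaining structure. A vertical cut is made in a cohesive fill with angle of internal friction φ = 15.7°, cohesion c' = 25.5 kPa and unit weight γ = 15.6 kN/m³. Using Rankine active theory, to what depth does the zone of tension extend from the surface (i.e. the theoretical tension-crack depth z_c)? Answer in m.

K_a = tan²(45° − 15.7°/2) = 0.5741; √K_a = 0.7577.
The active pressure is zero where K_a γ z = 2c√K_a, so z_c = 2c/(γ√K_a) = 2×25.5/(15.6×0.7577) = 4.315 m.

4.31 m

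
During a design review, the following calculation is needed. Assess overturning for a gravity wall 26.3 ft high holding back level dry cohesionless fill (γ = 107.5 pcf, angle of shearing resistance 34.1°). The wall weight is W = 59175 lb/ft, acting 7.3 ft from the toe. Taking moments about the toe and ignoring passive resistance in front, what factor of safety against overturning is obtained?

K_a = tan²(45° − 34.1°/2) = 0.2815.
P_a = ½K_aγH² = 0.5×0.2815×107.5×26.3² = 10470 lb/ft, acting at H/3 = 8.767 ft above the base.
Overturning moment M_o = P_a × H/3 = 10470 × 8.767 = 91760.
Resisting moment M_r = W × 7.3 = 59175 × 7.3 = 432000.
FS_overturning = M_r/M_o = 432000/91760 = 4.708.

4.71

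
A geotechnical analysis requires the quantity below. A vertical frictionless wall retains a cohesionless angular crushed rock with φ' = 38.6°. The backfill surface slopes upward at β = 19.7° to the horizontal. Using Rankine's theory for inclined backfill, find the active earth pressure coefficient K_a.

0.267

K_a = cos β · (cos β − √(cos²β − cos²φ)) / (cos β + √(cos²β − cos²φ)).
cos β = 0.9415, cos φ = 0.7815, √(cos²β − cos²φ) = 0.5250.
K_a = 0.9415 × (0.9415 − 0.5250)/(0.9415 + 0.5250) = 0.2674.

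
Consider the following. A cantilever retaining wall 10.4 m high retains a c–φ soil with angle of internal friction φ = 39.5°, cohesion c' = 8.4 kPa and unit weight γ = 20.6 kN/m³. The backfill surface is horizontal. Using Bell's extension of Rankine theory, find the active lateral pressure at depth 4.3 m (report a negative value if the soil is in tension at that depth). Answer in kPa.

11.8 kPa

K_a = (1 − sin φ)/(1 + sin φ) = 0.2224.
σ_a = K_a γ z − 2c√K_a = 0.2224×20.6×4.3 − 2×8.4×0.4716 = 11.78 kPa.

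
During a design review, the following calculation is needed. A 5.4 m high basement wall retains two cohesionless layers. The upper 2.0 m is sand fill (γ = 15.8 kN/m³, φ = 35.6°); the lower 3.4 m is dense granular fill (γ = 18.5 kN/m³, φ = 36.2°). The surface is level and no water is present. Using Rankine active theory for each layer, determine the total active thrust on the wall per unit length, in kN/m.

K_a1 = tan²(45°−35.6°/2) = 0.2641; K_a2 = tan²(45°−36.2°/2) = 0.2574.
Layer 1: σ at base = K_a1 γ₁ h₁ = 8.346 kPa; P₁ = ½×8.346×2.0 = 8.346.
Layer 2: σ_v at top = γ₁h₁ = 31.60; σ_h top = K_a2×31.60 = 8.133; σ_h base = K_a2×(31.60+18.5×3.4) = 24.32.
P₂ = ½(8.133+24.32)×3.4 = 55.18. Total P_a = 8.346+55.18 = 63.52 kN/m.

63.5 kN/m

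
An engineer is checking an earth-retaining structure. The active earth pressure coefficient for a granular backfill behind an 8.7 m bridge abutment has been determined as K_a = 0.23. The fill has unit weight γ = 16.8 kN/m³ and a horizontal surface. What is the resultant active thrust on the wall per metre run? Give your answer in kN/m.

146 kN/m

P = ½ K_a γ H² = 0.5 × 0.23 × 16.8 × 8.7² = 146.2 kN/m.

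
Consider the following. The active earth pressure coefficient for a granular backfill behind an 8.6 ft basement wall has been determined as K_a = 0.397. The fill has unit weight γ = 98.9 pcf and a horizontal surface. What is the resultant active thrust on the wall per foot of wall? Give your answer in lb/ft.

1450 lb/ft

P = ½ K_a γ H² = 0.5 × 0.397 × 98.9 × 8.6² = 1452 lb/ft.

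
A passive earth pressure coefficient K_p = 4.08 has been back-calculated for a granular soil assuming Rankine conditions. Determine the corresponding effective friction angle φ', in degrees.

37.3°

K_p = (1+sin φ)/(1−sin φ) ⇒ sin φ = (K_p − 1)/(K_p + 1) = 0.6063.
φ = arcsin(0.6063) = 37.32°.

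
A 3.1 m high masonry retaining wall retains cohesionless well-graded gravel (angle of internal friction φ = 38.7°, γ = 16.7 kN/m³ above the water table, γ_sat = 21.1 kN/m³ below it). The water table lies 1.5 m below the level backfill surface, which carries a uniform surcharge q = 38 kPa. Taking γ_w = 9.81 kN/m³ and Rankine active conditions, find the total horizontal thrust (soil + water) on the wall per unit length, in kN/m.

56.6 kN/m

K_a = tan²(45° − φ/2) = 0.2306.
γ' = 21.1 − 9.81 = 11.29 kN/m³. h₂ = H − d_w = 1.6 m.
σ'_h: at surface K_a·q = 8.762; at WT K_a(q+γd_w) = 14.54; at base K_a(q+γd_w+γ'h₂) = 18.70 kPa.
P₁ = ½(8.762+14.54)×1.5 = 17.48; P₂ = ½(14.54+18.70)×1.6 = 26.59; P_w = ½γ_w h₂² = 12.56.
Total = 17.48+26.59+12.56 = 56.63 kN/m.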